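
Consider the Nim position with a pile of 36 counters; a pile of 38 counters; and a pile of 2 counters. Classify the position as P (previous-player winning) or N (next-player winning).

P-position

Compute the nim-sum pairwise:
36 XOR 38 = 2
2 XOR 2 = 0
The nim-sum is 0, so this is a P-position: the player to move is in a losing position under optimal play.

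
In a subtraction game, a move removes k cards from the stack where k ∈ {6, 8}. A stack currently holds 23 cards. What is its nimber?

1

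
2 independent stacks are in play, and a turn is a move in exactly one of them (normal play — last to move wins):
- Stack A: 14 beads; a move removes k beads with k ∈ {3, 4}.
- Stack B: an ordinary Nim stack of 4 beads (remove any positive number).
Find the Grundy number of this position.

4

Build the Grundy sequence for stack A with g(k) = mex{g(k−s) : s ∈ {3, 4}, s ≤ k}:
k:     0  1  2  3  4  5  6  7  8  9 10 11 12 13 14
g(k):  0  0  0  1  1  1  2  0  0  0  1  1  1  2  0
So g(14) = 0.
Stack B is a plain Nim stack of size 4, so its Grundy value is 4.
The value of a disjunctive sum is the nim-sum of the parts.
Combined value = 0 XOR 4 = 4.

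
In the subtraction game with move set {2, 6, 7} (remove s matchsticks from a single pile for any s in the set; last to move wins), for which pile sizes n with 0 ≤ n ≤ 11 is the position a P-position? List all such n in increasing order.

0, 1, 4, 5, 9

Build the Grundy sequence with g(k) = mex{g(k−s) : s ∈ {2, 6, 7}, s ≤ k}:
g(0) = mex{} = 0
g(1) = mex{} = 0
g(2) = mex{0} = 1
g(3) = mex{0} = 1
g(4) = mex{1} = 0
g(5) = mex{1} = 0
g(6) = mex{0} = 1
g(7) = mex{0} = 1
g(8) = mex{0,1} = 2
g(9) = mex{1} = 0
g(10) = mex{0,1,2} = 3
g(11) = mex{0} = 1
The P-positions (g = 0) in 0..11 are 0, 1, 4, 5, 9.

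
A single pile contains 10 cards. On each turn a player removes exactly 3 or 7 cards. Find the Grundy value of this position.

Compute g(0), g(1), … for moves {3, 7}:
k:     0  1  2  3  4  5  6  7  8  9 10
g(k):  0  0  0  1  1  1  0  2  2  1  0
So g(10) = 0.

0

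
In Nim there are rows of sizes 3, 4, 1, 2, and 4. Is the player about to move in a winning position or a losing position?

Losing position

Compute the nim-sum pairwise:
3 XOR 4 = 7
7 XOR 1 = 6
6 XOR 2 = 4
4 XOR 4 = 0
The nim-sum is 0, so this is a P-position: the player to move is in a losing position under optimal play.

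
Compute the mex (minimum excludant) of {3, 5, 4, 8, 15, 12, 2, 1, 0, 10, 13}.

The values 0, 1, 2, 3, 4, 5 are all present; 6 is the first non-negative integer missing from the set.

6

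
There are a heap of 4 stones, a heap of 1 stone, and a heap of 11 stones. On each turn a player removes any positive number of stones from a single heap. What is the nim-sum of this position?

14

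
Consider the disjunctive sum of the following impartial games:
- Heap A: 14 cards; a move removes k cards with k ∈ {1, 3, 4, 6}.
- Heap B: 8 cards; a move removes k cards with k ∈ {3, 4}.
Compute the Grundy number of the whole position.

0

Build the Grundy sequence for heap A with g(k) = mex{g(k−s) : s ∈ {1, 3, 4, 6}, s ≤ k}:
k:     0  1  2  3  4  5  6  7  8  9 10 11 12 13 14
g(k):  0  1  0  1  2  3  2  0  1  0  1  2  3  2  0
So g(14) = 0.
Build the Grundy sequence for heap B with g(k) = mex{g(k−s) : s ∈ {3, 4}, s ≤ k}:
k:     0  1  2  3  4  5  6  7  8
g(k):  0  0  0  1  1  1  2  0  0
So g(8) = 0.
By the Sprague-Grundy theorem, the Grundy value of a sum of independent games is the XOR of the component values.
Combined value = 0 XOR 0 = 0.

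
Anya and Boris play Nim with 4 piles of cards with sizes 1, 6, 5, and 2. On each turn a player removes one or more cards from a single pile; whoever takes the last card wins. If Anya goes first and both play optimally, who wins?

Compute the nim-sum pairwise:
1 XOR 6 = 7
7 XOR 5 = 2
2 XOR 2 = 0
The nim-sum is 0, so this is a P-position: the player to move is in a losing position under optimal play; Anya is about to move from it and so loses — Boris wins.

Boris wins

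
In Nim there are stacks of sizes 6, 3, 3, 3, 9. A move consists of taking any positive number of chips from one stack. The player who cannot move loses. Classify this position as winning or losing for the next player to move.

Winning position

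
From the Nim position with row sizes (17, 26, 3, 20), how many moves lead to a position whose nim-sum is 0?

3

Compute the nim-sum pairwise:
17 XOR 26 = 11
11 XOR 3 = 8
8 XOR 20 = 28
The overall nim-sum is X = 28. A row of size p has a winning move iff p XOR X < p (reduce it to p XOR X).
  17: 17 XOR 28 = 13 < 17 — winning move (to 13).
  26: 26 XOR 28 = 6 < 26 — winning move (to 6).
  3: 3 XOR 28 = 31 ≥ 3 — no move.
  20: 20 XOR 28 = 8 < 20 — winning move (to 8).
That gives 3 winning moves.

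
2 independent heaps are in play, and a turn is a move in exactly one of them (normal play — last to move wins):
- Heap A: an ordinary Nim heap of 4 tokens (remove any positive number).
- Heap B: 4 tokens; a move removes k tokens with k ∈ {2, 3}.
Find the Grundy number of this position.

6

Heap A is a plain Nim heap of size 4, so its Grundy value is 4.
For heap B, compute g(0), g(1), … with moves {2, 3}:
k:     0  1  2  3  4
g(k):  0  0  1  1  2
So g(4) = 2.
The value of a disjunctive sum is the nim-sum of the parts.
Combined value = 4 ⊕ 2 = 6.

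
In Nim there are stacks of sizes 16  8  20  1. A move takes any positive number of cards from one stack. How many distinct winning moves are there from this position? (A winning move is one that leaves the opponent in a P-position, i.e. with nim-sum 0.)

1

Compute the nim-sum pairwise:
16 ^ 8 = 24
24 ^ 20 = 12
12 ^ 1 = 13
The overall nim-sum is X = 13. A stack of size p has a winning move iff p XOR X < p (reduce it to p XOR X).
  16: 16 XOR 13 = 29 ≥ 16 — no move.
  8: 8 XOR 13 = 5 < 8 — winning move (to 5).
  20: 20 XOR 13 = 25 ≥ 20 — no move.
  1: 1 XOR 13 = 12 ≥ 1 — no move.
That gives 1 winning move.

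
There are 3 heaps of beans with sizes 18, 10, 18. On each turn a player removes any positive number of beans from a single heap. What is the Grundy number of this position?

Compute the nim-sum pairwise:
18 ^ 10 = 24
24 ^ 18 = 10

10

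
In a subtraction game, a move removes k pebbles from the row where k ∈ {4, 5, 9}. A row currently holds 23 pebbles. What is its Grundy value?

2

Build the Grundy sequence with g(k) = mex{g(k−s) : s ∈ {4, 5, 9}, s ≤ k}:
k:     0  1  2  3  4  5  6  7  8  9 10 11 12 13 14 15 16 17 18 19 20 21 22 23
g(k):  0  0  0  0  1  1  1  1  2  2  2  2  3  0  0  0  0  1  1  1  1  2  2  2
So g(23) = 2.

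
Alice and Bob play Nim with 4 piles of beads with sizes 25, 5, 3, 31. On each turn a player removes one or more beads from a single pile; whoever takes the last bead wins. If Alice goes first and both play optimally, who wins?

Compute the nim-sum pairwise:
25 XOR 5 = 28
28 XOR 3 = 31
31 XOR 31 = 0
The nim-sum is 0, so this is a P-position: the player to move is in a losing position under optimal play; Alice is about to move from it and so loses — Bob wins.

Bob wins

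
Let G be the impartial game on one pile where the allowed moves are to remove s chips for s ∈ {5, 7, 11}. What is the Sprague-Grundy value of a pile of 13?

2

Grundy values for subtraction set {5, 7, 11}:
k:     0  1  2  3  4  5  6  7  8  9 10 11 12 13
g(k):  0  0  0  0  0  1  1  1  1  1  2  2  2  2
So g(13) = 2.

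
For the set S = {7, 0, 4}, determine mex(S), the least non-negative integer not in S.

1

0 is in the set but 1 is not, so the mex is 1.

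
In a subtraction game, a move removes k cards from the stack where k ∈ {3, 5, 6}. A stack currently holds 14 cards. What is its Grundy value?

Grundy values for subtraction set {3, 5, 6}:
k:     0  1  2  3  4  5  6  7  8  9 10 11 12 13 14
g(k):  0  0  0  1  1  1  2  2  2  0  0  0  1  1  1
So g(14) = 1.

1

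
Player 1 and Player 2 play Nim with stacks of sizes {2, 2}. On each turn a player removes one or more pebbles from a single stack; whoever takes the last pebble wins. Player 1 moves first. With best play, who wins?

Player 2 wins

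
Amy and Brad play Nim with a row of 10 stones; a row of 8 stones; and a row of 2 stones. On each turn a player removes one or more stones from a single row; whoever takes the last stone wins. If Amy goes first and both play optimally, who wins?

Bitwise XOR of the heap sizes:
  1010  (10)
  1000  (8)
  0010  (2)
  ----
  0000  (0)
The nim-sum is 0, so this is a P-position: the player to move is in a losing position under optimal play; Amy is about to move from it and so loses — Brad wins.

Brad wins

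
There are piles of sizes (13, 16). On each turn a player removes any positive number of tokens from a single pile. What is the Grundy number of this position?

Compute the nim-sum pairwise:
13 ^ 16 = 29

29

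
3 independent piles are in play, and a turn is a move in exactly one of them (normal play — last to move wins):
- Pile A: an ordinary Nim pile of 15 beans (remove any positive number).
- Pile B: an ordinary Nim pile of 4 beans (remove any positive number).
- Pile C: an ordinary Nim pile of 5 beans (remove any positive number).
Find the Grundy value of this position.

14

Pile A is a plain Nim pile of size 15, so its Grundy value is 15.
Pile B is a plain Nim pile of size 4, so its Grundy value is 4.
Pile C is a plain Nim pile of size 5, so its Grundy value is 5.
The value of a disjunctive sum is the nim-sum of the parts.
Combined value = 15 ⊕ 4 ⊕ 5 = 14.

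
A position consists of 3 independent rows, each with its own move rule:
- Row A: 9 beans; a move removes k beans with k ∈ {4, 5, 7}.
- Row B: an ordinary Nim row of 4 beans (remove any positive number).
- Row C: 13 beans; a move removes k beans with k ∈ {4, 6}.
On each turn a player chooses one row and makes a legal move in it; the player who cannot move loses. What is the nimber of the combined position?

Grundy values for row A (subtraction set {4, 5, 7}):
g(0) = mex{} = 0
g(1) = mex{} = 0
g(2) = mex{} = 0
g(3) = mex{} = 0
g(4) = mex{0} = 1
g(5) = mex{0} = 1
g(6) = mex{0} = 1
g(7) = mex{0} = 1
g(8) = mex{0,1} = 2
g(9) = mex{0,1} = 2
So g(9) = 2.
Row B is a plain Nim row of size 4, so its Grundy value is 4.
Build the Grundy sequence for row C with g(k) = mex{g(k−s) : s ∈ {4, 6}, s ≤ k}:
g(0) = mex{} = 0
g(1) = mex{} = 0
g(2) = mex{} = 0
g(3) = mex{} = 0
g(4) = mex{0} = 1
g(5) = mex{0} = 1
g(6) = mex{0} = 1
g(7) = mex{0} = 1
g(8) = mex{0,1} = 2
g(9) = mex{0,1} = 2
g(10) = mex{1} = 0
g(11) = mex{1} = 0
g(12) = mex{1,2} = 0
g(13) = mex{1,2} = 0
So g(13) = 0.
The value of a disjunctive sum is the nim-sum of the parts.
Combined value = 2 ⊕ 4 ⊕ 0 = 6.

6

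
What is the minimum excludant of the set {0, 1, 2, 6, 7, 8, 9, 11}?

The values 0, 1, 2 are all present; 3 is the first non-negative integer missing from the set.

3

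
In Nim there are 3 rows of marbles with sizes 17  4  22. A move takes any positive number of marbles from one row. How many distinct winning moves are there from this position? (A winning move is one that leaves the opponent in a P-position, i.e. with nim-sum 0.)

1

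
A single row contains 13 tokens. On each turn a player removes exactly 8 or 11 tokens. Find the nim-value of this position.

Build the Grundy sequence with g(k) = mex{g(k−s) : s ∈ {8, 11}, s ≤ k}:
g(0) = mex{} = 0
g(1) = mex{} = 0
g(2) = mex{} = 0
g(3) = mex{} = 0
g(4) = mex{} = 0
g(5) = mex{} = 0
g(6) = mex{} = 0
g(7) = mex{} = 0
g(8) = mex{0} = 1
g(9) = mex{0} = 1
g(10) = mex{0} = 1
g(11) = mex{0} = 1
g(12) = mex{0} = 1
g(13) = mex{0} = 1
So g(13) = 1.

1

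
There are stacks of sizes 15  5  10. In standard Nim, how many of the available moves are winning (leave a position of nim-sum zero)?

0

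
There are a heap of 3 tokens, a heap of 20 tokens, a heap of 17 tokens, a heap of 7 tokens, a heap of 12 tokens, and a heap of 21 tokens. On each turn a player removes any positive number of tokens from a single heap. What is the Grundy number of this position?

Compute the nim-sum pairwise:
3 ^ 20 = 23
23 ^ 17 = 6
6 ^ 7 = 1
1 ^ 12 = 13
13 ^ 21 = 24

24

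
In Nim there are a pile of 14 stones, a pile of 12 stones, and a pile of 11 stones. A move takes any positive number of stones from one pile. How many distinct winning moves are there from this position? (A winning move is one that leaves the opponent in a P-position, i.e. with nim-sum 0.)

Nim-sum: 14 XOR 12 XOR 11 = 9.
The overall nim-sum is X = 9. A pile of size p has a winning move iff p XOR X < p (reduce it to p XOR X).
  14: 14 XOR 9 = 7 < 14 — winning move (to 7).
  12: 12 XOR 9 = 5 < 12 — winning move (to 5).
  11: 11 XOR 9 = 2 < 11 — winning move (to 2).
That gives 3 winning moves.

3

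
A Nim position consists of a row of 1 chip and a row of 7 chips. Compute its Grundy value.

Write each in binary and XOR column by column:
  001  (1)
  111  (7)
  ---
  110  (6)

6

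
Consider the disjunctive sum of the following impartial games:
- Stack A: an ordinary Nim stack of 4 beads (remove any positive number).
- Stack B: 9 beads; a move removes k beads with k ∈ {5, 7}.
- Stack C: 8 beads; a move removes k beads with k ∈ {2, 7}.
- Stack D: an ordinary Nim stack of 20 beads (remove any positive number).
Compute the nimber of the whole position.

19

Stack A is a plain Nim stack of size 4, so its Grundy value is 4.
For stack B, compute g(0), g(1), … with moves {5, 7}:
k:     0  1  2  3  4  5  6  7  8  9
g(k):  0  0  0  0  0  1  1  1  1  1
So g(9) = 1.
For stack C, compute g(0), g(1), … with moves {2, 7}:
k:     0  1  2  3  4  5  6  7  8
g(k):  0  0  1  1  0  0  1  1  2
So g(8) = 2.
Stack D is a plain Nim stack of size 20, so its Grundy value is 20.
By the Sprague-Grundy theorem, the Grundy value of a sum of independent games is the XOR of the component values.
Combined value = 4 XOR 1 XOR 2 XOR 20 = 19.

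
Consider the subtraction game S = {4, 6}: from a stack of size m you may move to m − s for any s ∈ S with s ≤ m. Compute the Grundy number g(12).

0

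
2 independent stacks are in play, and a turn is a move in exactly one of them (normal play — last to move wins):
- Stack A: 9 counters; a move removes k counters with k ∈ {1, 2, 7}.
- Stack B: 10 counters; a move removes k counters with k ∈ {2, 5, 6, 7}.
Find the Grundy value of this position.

Grundy values for stack A (subtraction set {1, 2, 7}):
g(0) = mex{} = 0
g(1) = mex{0} = 1
g(2) = mex{0,1} = 2
g(3) = mex{1,2} = 0
g(4) = mex{0,2} = 1
g(5) = mex{0,1} = 2
g(6) = mex{1,2} = 0
g(7) = mex{0,2} = 1
g(8) = mex{0,1} = 2
g(9) = mex{1,2} = 0
So g(9) = 0.
Build the Grundy sequence for stack B with g(k) = mex{g(k−s) : s ∈ {2, 5, 6, 7}, s ≤ k}:
g(0) = mex{} = 0
g(1) = mex{} = 0
g(2) = mex{0} = 1
g(3) = mex{0} = 1
g(4) = mex{1} = 0
g(5) = mex{0,1} = 2
g(6) = mex{0} = 1
g(7) = mex{0,1,2} = 3
g(8) = mex{0,1} = 2
g(9) = mex{0,1,3} = 2
g(10) = mex{0,1,2} = 3
So g(10) = 3.
The value of a disjunctive sum is the nim-sum of the parts.
Combined value = 0 ⊕ 3 = 3.

3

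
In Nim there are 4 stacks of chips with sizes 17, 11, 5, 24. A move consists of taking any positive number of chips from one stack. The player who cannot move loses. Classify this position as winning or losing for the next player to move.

Winning position

Bitwise XOR of the heap sizes:
  10001  (17)
  01011  (11)
  00101  (5)
  11000  (24)
  -----
  00111  (7)
The nim-sum is 7 ≠ 0, so this is an N-position: the player to move can win.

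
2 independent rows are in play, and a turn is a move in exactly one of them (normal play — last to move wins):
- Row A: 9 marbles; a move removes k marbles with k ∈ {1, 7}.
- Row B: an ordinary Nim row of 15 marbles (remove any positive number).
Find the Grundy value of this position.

14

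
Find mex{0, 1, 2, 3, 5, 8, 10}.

The values 0, 1, 2, 3 are all present; 4 is the first non-negative integer missing from the set.

4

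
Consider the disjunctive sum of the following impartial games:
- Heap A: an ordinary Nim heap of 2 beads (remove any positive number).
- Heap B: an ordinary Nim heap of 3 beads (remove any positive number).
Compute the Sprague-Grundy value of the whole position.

Heap A is a plain Nim heap of size 2, so its Grundy value is 2.
Heap B is a plain Nim heap of size 3, so its Grundy value is 3.
By the Sprague-Grundy theorem, the Grundy value of a sum of independent games is the XOR of the component values.
Combined value = 2 ⊕ 3 = 1.

1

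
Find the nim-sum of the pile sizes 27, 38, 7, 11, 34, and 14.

29

In binary:
  011011  (27)
  100110  (38)
  000111  (7)
  001011  (11)
  100010  (34)
  001110  (14)
  ------
  011101  (29)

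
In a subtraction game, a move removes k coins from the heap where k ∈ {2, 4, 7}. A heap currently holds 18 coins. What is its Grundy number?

0

Grundy values for subtraction set {2, 4, 7}:
k:     0  1  2  3  4  5  6  7  8  9 10 11 12 13 14 15 16 17 18
g(k):  0  0  1  1  2  2  0  3  1  0  2  1  0  2  1  0  2  1  0
So g(18) = 0.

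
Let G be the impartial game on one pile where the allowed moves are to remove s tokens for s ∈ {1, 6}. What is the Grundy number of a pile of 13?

2

Build the Grundy sequence with g(k) = mex{g(k−s) : s ∈ {1, 6}, s ≤ k}:
g(0) = mex{} = 0
g(1) = mex{0} = 1
g(2) = mex{1} = 0
g(3) = mex{0} = 1
g(4) = mex{1} = 0
g(5) = mex{0} = 1
g(6) = mex{0,1} = 2
g(7) = mex{1,2} = 0
g(8) = mex{0} = 1
g(9) = mex{1} = 0
g(10) = mex{0} = 1
g(11) = mex{1} = 0
g(12) = mex{0,2} = 1
g(13) = mex{0,1} = 2
So g(13) = 2.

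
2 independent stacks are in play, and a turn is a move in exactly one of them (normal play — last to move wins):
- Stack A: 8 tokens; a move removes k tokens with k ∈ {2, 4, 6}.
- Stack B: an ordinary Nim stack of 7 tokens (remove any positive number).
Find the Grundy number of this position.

7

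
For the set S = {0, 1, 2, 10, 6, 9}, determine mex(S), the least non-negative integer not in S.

3

The values 0, 1, 2 are all present; 3 is the first non-negative integer missing from the set.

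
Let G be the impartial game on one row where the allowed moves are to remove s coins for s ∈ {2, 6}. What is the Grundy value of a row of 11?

Grundy values for subtraction set {2, 6}:
g(0) = mex{} = 0
g(1) = mex{} = 0
g(2) = mex{0} = 1
g(3) = mex{0} = 1
g(4) = mex{1} = 0
g(5) = mex{1} = 0
g(6) = mex{0} = 1
g(7) = mex{0} = 1
g(8) = mex{1} = 0
g(9) = mex{1} = 0
g(10) = mex{0} = 1
g(11) = mex{0} = 1
So g(11) = 1.

1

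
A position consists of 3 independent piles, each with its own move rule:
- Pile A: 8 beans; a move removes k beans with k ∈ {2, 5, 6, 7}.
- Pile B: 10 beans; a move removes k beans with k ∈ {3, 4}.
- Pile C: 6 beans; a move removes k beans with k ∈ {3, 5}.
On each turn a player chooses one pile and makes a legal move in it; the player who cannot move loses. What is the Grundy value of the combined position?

For pile A, compute g(0), g(1), … with moves {2, 5, 6, 7}:
k:     0  1  2  3  4  5  6  7  8
g(k):  0  0  1  1  0  2  1  3  2
So g(8) = 2.
Build the Grundy sequence for pile B with g(k) = mex{g(k−s) : s ∈ {3, 4}, s ≤ k}:
k:     0  1  2  3  4  5  6  7  8  9 10
g(k):  0  0  0  1  1  1  2  0  0  0  1
So g(10) = 1.
Grundy values for pile C (subtraction set {3, 5}):
g(0) = mex{} = 0
g(1) = mex{} = 0
g(2) = mex{} = 0
g(3) = mex{0} = 1
g(4) = mex{0} = 1
g(5) = mex{0} = 1
g(6) = mex{0,1} = 2
So g(6) = 2.
The value of a disjunctive sum is the nim-sum of the parts.
Combined value = 2 ⊕ 1 ⊕ 2 = 1.

1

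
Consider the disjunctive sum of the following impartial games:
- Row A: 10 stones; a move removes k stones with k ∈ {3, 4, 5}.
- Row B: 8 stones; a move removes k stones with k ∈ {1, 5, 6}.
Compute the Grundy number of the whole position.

2

Build the Grundy sequence for row A with g(k) = mex{g(k−s) : s ∈ {3, 4, 5}, s ≤ k}:
g(0) = mex{} = 0
g(1) = mex{} = 0
g(2) = mex{} = 0
g(3) = mex{0} = 1
g(4) = mex{0} = 1
g(5) = mex{0} = 1
g(6) = mex{0,1} = 2
g(7) = mex{0,1} = 2
g(8) = mex{1} = 0
g(9) = mex{1,2} = 0
g(10) = mex{1,2} = 0
So g(10) = 0.
Build the Grundy sequence for row B with g(k) = mex{g(k−s) : s ∈ {1, 5, 6}, s ≤ k}:
k:     0  1  2  3  4  5  6  7  8
g(k):  0  1  0  1  0  1  2  3  2
So g(8) = 2.
The value of a disjunctive sum is the nim-sum of the parts.
Combined value = 0 XOR 2 = 2.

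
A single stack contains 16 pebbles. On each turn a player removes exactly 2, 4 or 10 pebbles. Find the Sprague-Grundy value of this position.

Grundy values for subtraction set {2, 4, 10}:
k:     0  1  2  3  4  5  6  7  8  9 10 11 12 13 14 15 16
g(k):  0  0  1  1  2  2  0  0  1  1  2  2  0  0  1  1  2
So g(16) = 2.

2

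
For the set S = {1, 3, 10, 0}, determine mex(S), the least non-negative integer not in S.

2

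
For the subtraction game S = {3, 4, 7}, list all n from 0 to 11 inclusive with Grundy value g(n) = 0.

0, 1, 2, 10, 11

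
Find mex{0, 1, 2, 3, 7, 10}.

4

The values 0, 1, 2, 3 are all present; 4 is the first non-negative integer missing from the set.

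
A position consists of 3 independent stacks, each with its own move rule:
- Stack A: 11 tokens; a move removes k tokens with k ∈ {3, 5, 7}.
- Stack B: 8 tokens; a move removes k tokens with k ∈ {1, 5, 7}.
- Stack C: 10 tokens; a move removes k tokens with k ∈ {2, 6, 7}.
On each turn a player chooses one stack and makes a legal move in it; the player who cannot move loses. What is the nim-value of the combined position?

3

For stack A, compute g(0), g(1), … with moves {3, 5, 7}:
k:     0  1  2  3  4  5  6  7  8  9 10 11
g(k):  0  0  0  1  1  1  2  2  2  3  0  0
So g(11) = 0.
Build the Grundy sequence for stack B with g(k) = mex{g(k−s) : s ∈ {1, 5, 7}, s ≤ k}:
k:     0  1  2  3  4  5  6  7  8
g(k):  0  1  0  1  0  1  0  1  0
So g(8) = 0.
Grundy values for stack C (subtraction set {2, 6, 7}):
g(0) = mex{} = 0
g(1) = mex{} = 0
g(2) = mex{0} = 1
g(3) = mex{0} = 1
g(4) = mex{1} = 0
g(5) = mex{1} = 0
g(6) = mex{0} = 1
g(7) = mex{0} = 1
g(8) = mex{0,1} = 2
g(9) = mex{1} = 0
g(10) = mex{0,1,2} = 3
So g(10) = 3.
By the Sprague-Grundy theorem, the Grundy value of a sum of independent games is the XOR of the component values.
Combined value = 0 ⊕ 0 ⊕ 3 = 3.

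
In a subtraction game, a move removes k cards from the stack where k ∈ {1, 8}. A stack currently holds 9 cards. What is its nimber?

0

Compute g(0), g(1), … for moves {1, 8}:
k:     0  1  2  3  4  5  6  7  8  9
g(k):  0  1  0  1  0  1  0  1  2  0
So g(9) = 0.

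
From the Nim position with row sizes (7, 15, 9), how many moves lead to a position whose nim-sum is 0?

3

Nim-sum: 7 XOR 15 XOR 9 = 1.
The overall nim-sum is X = 1. A row of size p has a winning move iff p XOR X < p (reduce it to p XOR X).
  7: 7 XOR 1 = 6 < 7 — winning move (to 6).
  15: 15 XOR 1 = 14 < 15 — winning move (to 14).
  9: 9 XOR 1 = 8 < 9 — winning move (to 8).
That gives 3 winning moves.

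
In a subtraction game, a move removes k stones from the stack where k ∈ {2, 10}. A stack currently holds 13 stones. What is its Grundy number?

Grundy values for subtraction set {2, 10}:
k:     0  1  2  3  4  5  6  7  8  9 10 11 12 13
g(k):  0  0  1  1  0  0  1  1  0  0  1  1  0  0
So g(13) = 0.

0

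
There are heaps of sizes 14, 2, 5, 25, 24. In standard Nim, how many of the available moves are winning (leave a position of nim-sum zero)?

Nim-sum: 14 XOR 2 XOR 5 XOR 25 XOR 24 = 8.
The overall nim-sum is X = 8. A heap of size p has a winning move iff p XOR X < p (reduce it to p XOR X).
  14: 14 XOR 8 = 6 < 14 — winning move (to 6).
  2: 2 XOR 8 = 10 ≥ 2 — no move.
  5: 5 XOR 8 = 13 ≥ 5 — no move.
  25: 25 XOR 8 = 17 < 25 — winning move (to 17).
  24: 24 XOR 8 = 16 < 24 — winning move (to 16).
That gives 3 winning moves.

3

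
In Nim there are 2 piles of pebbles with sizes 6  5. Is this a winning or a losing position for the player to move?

Winning position

Compute the nim-sum pairwise:
6 XOR 5 = 3
The nim-sum is 3 ≠ 0, so this is an N-position: the player to move can win.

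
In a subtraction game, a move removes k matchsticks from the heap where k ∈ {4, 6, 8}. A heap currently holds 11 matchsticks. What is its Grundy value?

Build the Grundy sequence with g(k) = mex{g(k−s) : s ∈ {4, 6, 8}, s ≤ k}:
k:     0  1  2  3  4  5  6  7  8  9 10 11
g(k):  0  0  0  0  1  1  1  1  2  2  2  2
So g(11) = 2.

2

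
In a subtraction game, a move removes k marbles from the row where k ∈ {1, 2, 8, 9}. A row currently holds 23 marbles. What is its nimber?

Build the Grundy sequence with g(k) = mex{g(k−s) : s ∈ {1, 2, 8, 9}, s ≤ k}:
k:     0  1  2  3  4  5  6  7  8  9 10 11 12 13 14 15 16 17 18 19 20 21 22 23
g(k):  0  1  2  0  1  2  0  1  2  3  0  1  2  0  1  2  0  1  2  3  0  1  2  0
So g(23) = 0.

0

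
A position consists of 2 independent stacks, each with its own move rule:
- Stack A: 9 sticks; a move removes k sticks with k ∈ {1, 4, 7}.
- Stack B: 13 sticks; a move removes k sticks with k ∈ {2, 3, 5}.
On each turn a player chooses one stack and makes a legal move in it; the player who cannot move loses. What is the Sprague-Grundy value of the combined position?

Grundy values for stack A (subtraction set {1, 4, 7}):
k:     0  1  2  3  4  5  6  7  8  9
g(k):  0  1  0  1  2  0  1  2  0  1
So g(9) = 1.
Build the Grundy sequence for stack B with g(k) = mex{g(k−s) : s ∈ {2, 3, 5}, s ≤ k}:
k:     0  1  2  3  4  5  6  7  8  9 10 11 12 13
g(k):  0  0  1  1  2  2  3  0  0  1  1  2  2  3
So g(13) = 3.
By the Sprague-Grundy theorem, the Grundy value of a sum of independent games is the XOR of the component values.
Combined value = 1 ⊕ 3 = 2.

2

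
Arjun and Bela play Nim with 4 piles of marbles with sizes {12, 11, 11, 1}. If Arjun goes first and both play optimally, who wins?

Arjun wins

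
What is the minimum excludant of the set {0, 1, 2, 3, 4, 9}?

The values 0, 1, 2, 3, 4 are all present; 5 is the first non-negative integer missing from the set.

5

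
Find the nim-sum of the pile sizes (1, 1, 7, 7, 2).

Compute the nim-sum pairwise:
1 XOR 1 = 0
0 XOR 7 = 7
7 XOR 7 = 0
0 XOR 2 = 2

2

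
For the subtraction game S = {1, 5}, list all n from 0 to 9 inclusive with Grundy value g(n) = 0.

0, 2, 4, 6, 8

Compute g(0), g(1), … for moves {1, 5}:
g(0) = mex{} = 0
g(1) = mex{0} = 1
g(2) = mex{1} = 0
g(3) = mex{0} = 1
g(4) = mex{1} = 0
g(5) = mex{0} = 1
g(6) = mex{1} = 0
g(7) = mex{0} = 1
g(8) = mex{1} = 0
g(9) = mex{0} = 1
The P-positions (g = 0) in 0..9 are 0, 2, 4, 6, 8.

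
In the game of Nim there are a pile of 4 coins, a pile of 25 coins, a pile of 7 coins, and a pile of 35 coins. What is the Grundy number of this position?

In binary:
  000100  (4)
  011001  (25)
  000111  (7)
  100011  (35)
  ------
  111001  (57)

57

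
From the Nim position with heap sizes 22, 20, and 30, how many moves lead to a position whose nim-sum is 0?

3

Compute the nim-sum pairwise:
22 ⊕ 20 = 2
2 ⊕ 30 = 28
The overall nim-sum is X = 28. A heap of size p has a winning move iff p XOR X < p (reduce it to p XOR X).
  22: 22 XOR 28 = 10 < 22 — winning move (to 10).
  20: 20 XOR 28 = 8 < 20 — winning move (to 8).
  30: 30 XOR 28 = 2 < 30 — winning move (to 2).
That gives 3 winning moves.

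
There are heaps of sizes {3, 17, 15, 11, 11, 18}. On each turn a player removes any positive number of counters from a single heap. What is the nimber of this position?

15

Compute the nim-sum pairwise:
3 XOR 17 = 18
18 XOR 15 = 29
29 XOR 11 = 22
22 XOR 11 = 29
29 XOR 18 = 15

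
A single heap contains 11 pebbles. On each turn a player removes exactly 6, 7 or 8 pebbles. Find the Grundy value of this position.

1

Grundy values for subtraction set {6, 7, 8}:
k:     0  1  2  3  4  5  6  7  8  9 10 11
g(k):  0  0  0  0  0  0  1  1  1  1  1  1
So g(11) = 1.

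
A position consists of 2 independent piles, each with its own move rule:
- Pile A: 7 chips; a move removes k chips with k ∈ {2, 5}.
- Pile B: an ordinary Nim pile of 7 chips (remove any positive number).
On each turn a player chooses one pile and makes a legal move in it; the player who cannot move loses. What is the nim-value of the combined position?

For pile A, compute g(0), g(1), … with moves {2, 5}:
k:     0  1  2  3  4  5  6  7
g(k):  0  0  1  1  0  2  1  0
So g(7) = 0.
Pile B is a plain Nim pile of size 7, so its Grundy value is 7.
By the Sprague-Grundy theorem, the Grundy value of a sum of independent games is the XOR of the component values.
Combined value = 0 ⊕ 7 = 7.

7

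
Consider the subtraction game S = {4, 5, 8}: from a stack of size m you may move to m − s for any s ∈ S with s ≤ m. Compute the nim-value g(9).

2

Compute g(0), g(1), … for moves {4, 5, 8}:
k:     0  1  2  3  4  5  6  7  8  9
g(k):  0  0  0  0  1  1  1  1  2  2
So g(9) = 2.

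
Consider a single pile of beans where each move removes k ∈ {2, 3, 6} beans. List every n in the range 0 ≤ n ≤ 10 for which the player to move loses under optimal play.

0, 1, 5, 9, 10

Grundy values for subtraction set {2, 3, 6}:
k:     0  1  2  3  4  5  6  7  8  9 10
g(k):  0  0  1  1  2  0  3  1  2  0  0
The P-positions (g = 0) in 0..10 are 0, 1, 5, 9, 10.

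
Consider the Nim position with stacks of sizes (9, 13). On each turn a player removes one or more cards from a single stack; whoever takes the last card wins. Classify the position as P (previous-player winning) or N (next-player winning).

N-position

Nim-sum: 9 ⊕ 13 = 4.
The nim-sum is 4 ≠ 0, so this is an N-position: the player to move can win.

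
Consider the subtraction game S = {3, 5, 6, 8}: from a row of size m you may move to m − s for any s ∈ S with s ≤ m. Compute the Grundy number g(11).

Build the Grundy sequence with g(k) = mex{g(k−s) : s ∈ {3, 5, 6, 8}, s ≤ k}:
k:     0  1  2  3  4  5  6  7  8  9 10 11
g(k):  0  0  0  1  1  1  2  2  2  3  3  0
So g(11) = 0.

0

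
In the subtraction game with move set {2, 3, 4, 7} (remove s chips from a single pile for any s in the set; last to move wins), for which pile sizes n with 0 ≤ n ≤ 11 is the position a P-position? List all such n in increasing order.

0, 1, 6, 11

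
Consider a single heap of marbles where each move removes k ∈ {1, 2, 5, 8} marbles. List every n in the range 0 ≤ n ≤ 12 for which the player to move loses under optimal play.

Grundy values for subtraction set {1, 2, 5, 8}:
k:     0  1  2  3  4  5  6  7  8  9 10 11 12
g(k):  0  1  2  0  1  2  0  1  2  0  1  2  0
The P-positions (g = 0) in 0..12 are 0, 3, 6, 9, 12.

0, 3, 6, 9, 12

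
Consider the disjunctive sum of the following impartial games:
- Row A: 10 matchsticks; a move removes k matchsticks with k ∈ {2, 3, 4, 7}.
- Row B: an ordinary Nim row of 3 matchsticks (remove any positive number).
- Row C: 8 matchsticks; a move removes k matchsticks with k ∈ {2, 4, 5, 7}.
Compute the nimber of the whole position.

5

Build the Grundy sequence for row A with g(k) = mex{g(k−s) : s ∈ {2, 3, 4, 7}, s ≤ k}:
k:     0  1  2  3  4  5  6  7  8  9 10
g(k):  0  0  1  1  2  2  0  3  1  4  2
So g(10) = 2.
Row B is a plain Nim row of size 3, so its Grundy value is 3.
Grundy values for row C (subtraction set {2, 4, 5, 7}):
k:     0  1  2  3  4  5  6  7  8
g(k):  0  0  1  1  2  2  3  3  4
So g(8) = 4.
The value of a disjunctive sum is the nim-sum of the parts.
Combined value = 2 ⊕ 3 ⊕ 4 = 5.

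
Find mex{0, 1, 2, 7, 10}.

The values 0, 1, 2 are all present; 3 is the first non-negative integer missing from the set.

3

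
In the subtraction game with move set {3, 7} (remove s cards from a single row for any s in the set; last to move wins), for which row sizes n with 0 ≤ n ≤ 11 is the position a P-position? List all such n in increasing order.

Compute g(0), g(1), … for moves {3, 7}:
g(0) = mex{} = 0
g(1) = mex{} = 0
g(2) = mex{} = 0
g(3) = mex{0} = 1
g(4) = mex{0} = 1
g(5) = mex{0} = 1
g(6) = mex{1} = 0
g(7) = mex{0,1} = 2
g(8) = mex{0,1} = 2
g(9) = mex{0} = 1
g(10) = mex{1,2} = 0
g(11) = mex{1,2} = 0
The P-positions (g = 0) in 0..11 are 0, 1, 2, 6, 10, 11.

0, 1, 2, 6, 10, 11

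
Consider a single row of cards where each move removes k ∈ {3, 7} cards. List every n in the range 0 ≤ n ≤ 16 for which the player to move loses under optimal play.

0, 1, 2, 6, 10, 11, 12, 16

Build the Grundy sequence with g(k) = mex{g(k−s) : s ∈ {3, 7}, s ≤ k}:
k:     0  1  2  3  4  5  6  7  8  9 10 11 12 13 14 15 16
g(k):  0  0  0  1  1  1  0  2  2  1  0  0  0  1  1  1  0
The P-positions (g = 0) in 0..16 are 0, 1, 2, 6, 10, 11, 12, 16.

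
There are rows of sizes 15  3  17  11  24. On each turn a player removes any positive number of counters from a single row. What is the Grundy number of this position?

14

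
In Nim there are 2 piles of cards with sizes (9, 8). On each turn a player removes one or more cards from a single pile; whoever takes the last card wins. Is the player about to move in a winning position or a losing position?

Nim-sum: 9 ^ 8 = 1.
The nim-sum is 1 ≠ 0, so this is an N-position: the player to move can win.

Winning position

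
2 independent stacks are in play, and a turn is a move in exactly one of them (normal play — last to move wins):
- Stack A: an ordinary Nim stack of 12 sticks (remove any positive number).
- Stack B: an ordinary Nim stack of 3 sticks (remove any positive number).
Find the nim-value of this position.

15

Stack A is a plain Nim stack of size 12, so its Grundy value is 12.
Stack B is a plain Nim stack of size 3, so its Grundy value is 3.
By the Sprague-Grundy theorem, the Grundy value of a sum of independent games is the XOR of the component values.
Combined value = 12 XOR 3 = 15.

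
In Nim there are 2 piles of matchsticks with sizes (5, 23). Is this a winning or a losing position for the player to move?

Winning position

Write each in binary and XOR column by column:
  00101  (5)
  10111  (23)
  -----
  10010  (18)
The nim-sum is 18 ≠ 0, so this is an N-position: the player to move can win.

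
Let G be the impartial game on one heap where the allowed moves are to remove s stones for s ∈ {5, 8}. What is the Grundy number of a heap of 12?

Build the Grundy sequence with g(k) = mex{g(k−s) : s ∈ {5, 8}, s ≤ k}:
g(0) = mex{} = 0
g(1) = mex{} = 0
g(2) = mex{} = 0
g(3) = mex{} = 0
g(4) = mex{} = 0
g(5) = mex{0} = 1
g(6) = mex{0} = 1
g(7) = mex{0} = 1
g(8) = mex{0} = 1
g(9) = mex{0} = 1
g(10) = mex{0,1} = 2
g(11) = mex{0,1} = 2
g(12) = mex{0,1} = 2
So g(12) = 2.

2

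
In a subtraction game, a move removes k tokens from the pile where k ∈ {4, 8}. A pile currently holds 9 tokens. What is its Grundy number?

Grundy values for subtraction set {4, 8}:
g(0) = mex{} = 0
g(1) = mex{} = 0
g(2) = mex{} = 0
g(3) = mex{} = 0
g(4) = mex{0} = 1
g(5) = mex{0} = 1
g(6) = mex{0} = 1
g(7) = mex{0} = 1
g(8) = mex{0,1} = 2
g(9) = mex{0,1} = 2
So g(9) = 2.

2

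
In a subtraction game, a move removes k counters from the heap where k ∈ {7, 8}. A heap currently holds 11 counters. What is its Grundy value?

1

Compute g(0), g(1), … for moves {7, 8}:
k:     0  1  2  3  4  5  6  7  8  9 10 11
g(k):  0  0  0  0  0  0  0  1  1  1  1  1
So g(11) = 1.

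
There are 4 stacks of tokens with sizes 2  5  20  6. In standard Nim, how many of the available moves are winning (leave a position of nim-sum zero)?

1

Compute the nim-sum pairwise:
2 ⊕ 5 = 7
7 ⊕ 20 = 19
19 ⊕ 6 = 21
The overall nim-sum is X = 21. A stack of size p has a winning move iff p XOR X < p (reduce it to p XOR X).
  2: 2 XOR 21 = 23 ≥ 2 — no move.
  5: 5 XOR 21 = 16 ≥ 5 — no move.
  20: 20 XOR 21 = 1 < 20 — winning move (to 1).
  6: 6 XOR 21 = 19 ≥ 6 — no move.
That gives 1 winning move.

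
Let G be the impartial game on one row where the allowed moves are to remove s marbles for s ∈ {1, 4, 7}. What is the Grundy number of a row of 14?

Build the Grundy sequence with g(k) = mex{g(k−s) : s ∈ {1, 4, 7}, s ≤ k}:
g(0) = mex{} = 0
g(1) = mex{0} = 1
g(2) = mex{1} = 0
g(3) = mex{0} = 1
g(4) = mex{0,1} = 2
g(5) = mex{1,2} = 0
g(6) = mex{0} = 1
g(7) = mex{0,1} = 2
g(8) = mex{1,2} = 0
g(9) = mex{0} = 1
g(10) = mex{1} = 0
g(11) = mex{0,2} = 1
g(12) = mex{0,1} = 2
g(13) = mex{1,2} = 0
g(14) = mex{0,2} = 1
So g(14) = 1.

1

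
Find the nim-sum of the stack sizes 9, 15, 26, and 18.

14

Nim-sum: 9 XOR 15 XOR 26 XOR 18 = 14.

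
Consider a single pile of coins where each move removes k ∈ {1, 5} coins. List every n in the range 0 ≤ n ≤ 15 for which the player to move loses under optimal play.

Build the Grundy sequence with g(k) = mex{g(k−s) : s ∈ {1, 5}, s ≤ k}:
k:     0  1  2  3  4  5  6  7  8  9 10 11 12 13 14 15
g(k):  0  1  0  1  0  1  0  1  0  1  0  1  0  1  0  1
The P-positions (g = 0) in 0..15 are 0, 2, 4, 6, 8, 10, 12, 14.

0, 2, 4, 6, 8, 10, 12, 14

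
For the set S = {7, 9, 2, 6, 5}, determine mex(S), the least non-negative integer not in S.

0 is not in the set, so the mex is 0.

0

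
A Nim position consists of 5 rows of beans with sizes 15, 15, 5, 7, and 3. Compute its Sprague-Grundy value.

Nim-sum: 15 XOR 15 XOR 5 XOR 7 XOR 3 = 1.

1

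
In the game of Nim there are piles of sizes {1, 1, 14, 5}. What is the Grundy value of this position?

11

Nim-sum: 1 XOR 1 XOR 14 XOR 5 = 11.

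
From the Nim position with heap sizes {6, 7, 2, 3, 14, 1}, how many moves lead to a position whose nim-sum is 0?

Compute the nim-sum pairwise:
6 ⊕ 7 = 1
1 ⊕ 2 = 3
3 ⊕ 3 = 0
0 ⊕ 14 = 14
14 ⊕ 1 = 15
The overall nim-sum is X = 15. A heap of size p has a winning move iff p XOR X < p (reduce it to p XOR X).
  6: 6 XOR 15 = 9 ≥ 6 — no move.
  7: 7 XOR 15 = 8 ≥ 7 — no move.
  2: 2 XOR 15 = 13 ≥ 2 — no move.
  3: 3 XOR 15 = 12 ≥ 3 — no move.
  14: 14 XOR 15 = 1 < 14 — winning move (to 1).
  1: 1 XOR 15 = 14 ≥ 1 — no move.
That gives 1 winning move.

1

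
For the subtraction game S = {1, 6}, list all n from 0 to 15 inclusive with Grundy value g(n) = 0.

0, 2, 4, 7, 9, 11, 14

Build the Grundy sequence with g(k) = mex{g(k−s) : s ∈ {1, 6}, s ≤ k}:
k:     0  1  2  3  4  5  6  7  8  9 10 11 12 13 14 15
g(k):  0  1  0  1  0  1  2  0  1  0  1  0  1  2  0  1
The P-positions (g = 0) in 0..15 are 0, 2, 4, 7, 9, 11, 14.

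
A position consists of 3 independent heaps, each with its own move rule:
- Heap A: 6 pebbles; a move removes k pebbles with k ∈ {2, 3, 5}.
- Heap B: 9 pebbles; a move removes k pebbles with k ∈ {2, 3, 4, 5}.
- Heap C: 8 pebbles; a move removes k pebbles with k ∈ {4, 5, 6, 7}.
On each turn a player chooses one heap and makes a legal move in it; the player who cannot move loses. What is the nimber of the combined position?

0

Build the Grundy sequence for heap A with g(k) = mex{g(k−s) : s ∈ {2, 3, 5}, s ≤ k}:
k:     0  1  2  3  4  5  6
g(k):  0  0  1  1  2  2  3
So g(6) = 3.
Grundy values for heap B (subtraction set {2, 3, 4, 5}):
g(0) = mex{} = 0
g(1) = mex{} = 0
g(2) = mex{0} = 1
g(3) = mex{0} = 1
g(4) = mex{0,1} = 2
g(5) = mex{0,1} = 2
g(6) = mex{0,1,2} = 3
g(7) = mex{1,2} = 0
g(8) = mex{1,2,3} = 0
g(9) = mex{0,2,3} = 1
So g(9) = 1.
Grundy values for heap C (subtraction set {4, 5, 6, 7}):
g(0) = mex{} = 0
g(1) = mex{} = 0
g(2) = mex{} = 0
g(3) = mex{} = 0
g(4) = mex{0} = 1
g(5) = mex{0} = 1
g(6) = mex{0} = 1
g(7) = mex{0} = 1
g(8) = mex{0,1} = 2
So g(8) = 2.
By the Sprague-Grundy theorem, the Grundy value of a sum of independent games is the XOR of the component values.
Combined value = 3 XOR 1 XOR 2 = 0.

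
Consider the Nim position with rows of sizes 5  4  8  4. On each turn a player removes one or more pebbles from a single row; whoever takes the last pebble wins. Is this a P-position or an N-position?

Nim-sum: 5 ⊕ 4 ⊕ 8 ⊕ 4 = 13.
The nim-sum is 13 ≠ 0, so this is an N-position: the player to move can win.

N-position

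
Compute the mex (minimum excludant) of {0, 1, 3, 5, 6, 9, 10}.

2

The values 0, 1 are all present; 2 is the first non-negative integer missing from the set.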